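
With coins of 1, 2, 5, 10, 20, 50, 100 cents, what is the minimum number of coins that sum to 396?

Use the largest denomination that fits, subtract, and repeat.
396 = 3×100 + 1×50 + 2×20 + 1×5 + 1×1
Total coins = 3 + 1 + 2 + 1 + 1 = 8

8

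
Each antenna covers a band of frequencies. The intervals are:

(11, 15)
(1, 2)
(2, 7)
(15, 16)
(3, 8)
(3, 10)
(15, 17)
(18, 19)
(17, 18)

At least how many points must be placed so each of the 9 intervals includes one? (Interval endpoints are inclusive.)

Process intervals by earliest right end; each time one isn't hit yet, stab at its right endpoint.
Sorted: [1,2] [2,7] [3,8] [3,10] [11,15] [15,16] [15,17] [17,18] [18,19]
{[1,2],[2,7]} hit by 2; {[3,8],[3,10]} hit by 8; {[11,15],[15,16],[15,17]} hit by 15; {[17,18],[18,19]} hit by 18.
Points: 2, 8, 15, 18 (4 total).

4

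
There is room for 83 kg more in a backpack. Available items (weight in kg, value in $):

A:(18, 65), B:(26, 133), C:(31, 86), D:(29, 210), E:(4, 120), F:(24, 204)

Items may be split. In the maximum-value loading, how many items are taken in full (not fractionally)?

Sort by value per unit weight and fill in that order.
Ratios (sorted): E 30.00, F 8.50, D 7.24, B 5.12, A 3.61, C 2.77
take E (4 @ 120); take F (24 @ 204); take D (29 @ 210); take B (26 @ 133). Capacity used 83/83.
4 item(s) taken whole.

4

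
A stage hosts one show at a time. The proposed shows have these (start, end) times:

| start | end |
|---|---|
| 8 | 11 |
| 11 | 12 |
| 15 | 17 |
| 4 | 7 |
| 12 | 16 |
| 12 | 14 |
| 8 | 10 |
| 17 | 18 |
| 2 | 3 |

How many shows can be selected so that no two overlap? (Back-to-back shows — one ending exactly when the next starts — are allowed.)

Sort by end time and greedily take each interval whose start is ≥ the last chosen end.
By end time: (2,3), (4,7), (8,10), (8,11), (11,12), (12,14), (12,16), (15,17), (17,18).
Pick (2,3); next start ≥ 3 → (4,7); next start ≥ 7 → (8,10); next start ≥ 10 → (11,12); next start ≥ 12 → (12,14); next start ≥ 14 → (15,17); next start ≥ 17 → (17,18).
Selected 7 shows.

7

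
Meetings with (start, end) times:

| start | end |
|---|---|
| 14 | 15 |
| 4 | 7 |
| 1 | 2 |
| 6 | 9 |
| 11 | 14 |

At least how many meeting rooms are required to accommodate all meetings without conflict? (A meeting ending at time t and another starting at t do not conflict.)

2

The answer is the maximum number of intervals overlapping at any instant.
Events (time:±→running): 1:+→1 2:-→0 4:+→1 6:+→2 … peak 2.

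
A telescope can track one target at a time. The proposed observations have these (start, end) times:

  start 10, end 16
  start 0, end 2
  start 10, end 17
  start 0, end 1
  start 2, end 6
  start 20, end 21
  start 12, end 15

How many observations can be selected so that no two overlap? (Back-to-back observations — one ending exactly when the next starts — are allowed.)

4

Order by finish time; keep every interval that doesn't clash with the previous kept one.
By end time: (0,1), (0,2), (2,6), (12,15), (10,16), (10,17), (20,21).
Pick (0,1); next start ≥ 1 → (2,6); next start ≥ 6 → (12,15); next start ≥ 15 → (20,21).
Selected 4 observations.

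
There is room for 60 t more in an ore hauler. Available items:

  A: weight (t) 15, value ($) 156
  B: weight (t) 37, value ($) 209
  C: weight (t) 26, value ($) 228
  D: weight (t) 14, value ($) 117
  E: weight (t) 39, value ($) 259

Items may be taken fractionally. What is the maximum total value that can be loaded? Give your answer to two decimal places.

534.21

Greedy by value/weight ratio, highest first.
Ratios (sorted): A 10.40, C 8.77, D 8.36, E 6.64, B 5.65
take A (15 @ 156); take C (26 @ 228); take D (14 @ 117); take 5/39 of E → 33.21. Capacity used 60/60.
Total value = 534.21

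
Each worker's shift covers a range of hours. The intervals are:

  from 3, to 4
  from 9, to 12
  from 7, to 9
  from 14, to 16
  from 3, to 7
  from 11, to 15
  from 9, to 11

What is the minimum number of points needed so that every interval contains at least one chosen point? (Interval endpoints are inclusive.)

Process intervals by earliest right end; each time one isn't hit yet, stab at its right endpoint.
By right end: [3,4]  [3,7]  [7,9]  [9,11]  [9,12]  [11,15]  [14,16]
[3,4] uncovered → point at 4; [7,9] uncovered → point at 9; [11,15] uncovered → point at 15.
Points: 4, 9, 15 (3 total).

3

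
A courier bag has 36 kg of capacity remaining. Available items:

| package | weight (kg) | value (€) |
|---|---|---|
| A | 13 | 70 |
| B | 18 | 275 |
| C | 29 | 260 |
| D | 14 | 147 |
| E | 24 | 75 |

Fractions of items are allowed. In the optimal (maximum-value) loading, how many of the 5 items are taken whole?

2

Sort by value per unit weight and fill in that order.
Order: B (275/18=15.28) > D (147/14=10.50) > C (260/29=8.97) > A (70/13=5.38) > E (75/24=3.12)
Fill: take B (18 @ 275) → take D (14 @ 147) → take 4/29 of C → 35.86; 36/36 used.
2 item(s) taken whole; one partial (take 4/29 of C).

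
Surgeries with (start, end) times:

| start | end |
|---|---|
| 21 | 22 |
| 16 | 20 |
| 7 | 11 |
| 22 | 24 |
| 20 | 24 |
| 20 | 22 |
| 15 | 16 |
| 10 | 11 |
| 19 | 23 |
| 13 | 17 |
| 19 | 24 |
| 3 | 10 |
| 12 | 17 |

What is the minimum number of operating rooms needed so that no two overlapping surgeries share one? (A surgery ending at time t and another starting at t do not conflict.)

Count concurrent intervals with a sweep; the peak is the room count.
Events (time:±→running): 3:+→1 7:+→2 10:-→1 10:+→2 11:-→1 11:-→0 12:+→1 13:+→2 15:+→3 16:-→2 16:+→3 17:-→2 17:-→1 19:+→2 19:+→3 20:-→2 20:+→3 20:+→4 21:+→5 … peak 5.

5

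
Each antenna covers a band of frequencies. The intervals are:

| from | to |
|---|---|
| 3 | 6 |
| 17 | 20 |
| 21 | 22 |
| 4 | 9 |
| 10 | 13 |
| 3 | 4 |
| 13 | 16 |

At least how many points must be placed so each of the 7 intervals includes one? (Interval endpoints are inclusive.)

4

By right end: [3,4]  [3,6]  [4,9]  [10,13]  [13,16]  [17,20]  [21,22]
[3,4] uncovered → point at 4; [10,13] uncovered → point at 13; [17,20] uncovered → point at 20; [21,22] uncovered → point at 22.
Points: 4, 13, 20, 22 (4 total).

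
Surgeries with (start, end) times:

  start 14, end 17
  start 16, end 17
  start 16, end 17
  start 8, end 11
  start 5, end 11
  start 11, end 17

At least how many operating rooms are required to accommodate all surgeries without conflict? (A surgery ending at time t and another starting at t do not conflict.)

Events (time:±→running): 5:+→1 8:+→2 11:-→1 11:-→0 11:+→1 14:+→2 16:+→3 16:+→4 … peak 4.

4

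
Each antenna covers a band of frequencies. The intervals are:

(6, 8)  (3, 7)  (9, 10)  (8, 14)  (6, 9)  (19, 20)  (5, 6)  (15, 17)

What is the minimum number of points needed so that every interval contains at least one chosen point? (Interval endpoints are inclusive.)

Sorted: [5,6] [3,7] [6,8] [6,9] [9,10] [8,14] [15,17] [19,20]
{[5,6],[3,7],[6,8],[6,9]} hit by 6; {[9,10],[8,14]} hit by 10; {[15,17]} hit by 17; {[19,20]} hit by 20.
Points: 6, 10, 17, 20 (4 total).

4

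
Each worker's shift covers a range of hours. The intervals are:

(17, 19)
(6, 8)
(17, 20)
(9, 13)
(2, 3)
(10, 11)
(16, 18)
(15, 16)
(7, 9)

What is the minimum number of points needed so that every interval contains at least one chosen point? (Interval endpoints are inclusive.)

5

By right end: [2,3]  [6,8]  [7,9]  [10,11]  [9,13]  [15,16]  [16,18]  [17,19]  [17,20]
[2,3] uncovered → point at 3; [6,8] uncovered → point at 8; [10,11] uncovered → point at 11; [15,16] uncovered → point at 16; [17,19] uncovered → point at 19.
Points: 3, 8, 11, 16, 19 (5 total).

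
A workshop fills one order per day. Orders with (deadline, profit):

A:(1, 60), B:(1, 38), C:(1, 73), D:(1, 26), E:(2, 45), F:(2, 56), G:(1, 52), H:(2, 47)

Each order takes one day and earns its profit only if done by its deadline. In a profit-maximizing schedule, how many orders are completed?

By profit: C(d1,73), A(d1,60), F(d2,56), G(d1,52), H(d2,47), E(d2,45), B(d1,38), D(d1,26)
C→slot 1; A skipped; F→slot 2; G skipped; H skipped; E skipped; B skipped; D skipped.
2 of 8 scheduled.

2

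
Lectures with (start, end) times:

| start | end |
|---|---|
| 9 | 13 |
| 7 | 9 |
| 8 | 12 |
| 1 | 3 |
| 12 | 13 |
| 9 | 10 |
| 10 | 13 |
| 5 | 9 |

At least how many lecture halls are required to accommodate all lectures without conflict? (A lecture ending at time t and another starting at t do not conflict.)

starts: [1, 5, 7, 8, 9, 9, 10, 12]
ends:   [3, 9, 9, 10, 12, 13, 13, 13]
s1→1 e3→0 s5→1 s7→2 s8→3  — peak 3.

3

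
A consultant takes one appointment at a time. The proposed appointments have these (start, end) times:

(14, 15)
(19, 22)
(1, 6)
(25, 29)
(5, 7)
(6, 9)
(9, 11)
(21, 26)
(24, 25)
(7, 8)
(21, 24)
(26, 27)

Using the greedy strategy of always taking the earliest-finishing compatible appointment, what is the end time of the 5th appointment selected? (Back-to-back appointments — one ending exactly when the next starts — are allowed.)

Order by finish time; keep every interval that doesn't clash with the previous kept one.
By end time: (1,6), (5,7), (7,8), (6,9), (9,11), (14,15), (19,22), (21,24), (24,25), (21,26), (26,27), (25,29).
Pick (1,6); next start ≥ 6 → (7,8); next start ≥ 8 → (9,11); next start ≥ 11 → (14,15); next start ≥ 15 → (19,22); next start ≥ 22 → (24,25); next start ≥ 25 → (26,27).
Selected: (1,6) (7,8) (9,11) (14,15) (19,22) (24,25) (26,27)

22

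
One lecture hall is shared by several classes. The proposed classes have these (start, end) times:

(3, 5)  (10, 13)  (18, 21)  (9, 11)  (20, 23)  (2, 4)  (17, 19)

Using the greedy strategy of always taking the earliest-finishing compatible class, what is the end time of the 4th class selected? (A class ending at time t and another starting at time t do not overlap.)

Order by finish time; keep every interval that doesn't clash with the previous kept one.
Sorted by end: (2,4)  (3,5)  (9,11)  (10,13)  (17,19)  (18,21)  (20,23)
take (2,4); skip (3,5); take (9,11); skip (10,13); take (17,19); take (20,23).
Selected: (2,4) (9,11) (17,19) (20,23)

23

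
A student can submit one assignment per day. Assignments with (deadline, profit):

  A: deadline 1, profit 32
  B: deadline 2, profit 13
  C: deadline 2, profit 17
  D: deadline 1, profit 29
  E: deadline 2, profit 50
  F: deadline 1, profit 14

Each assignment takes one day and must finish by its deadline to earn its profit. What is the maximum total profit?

82

Take jobs in profit order; each goes to the latest open slot no later than its deadline.
By profit: E(d2,50), A(d1,32), D(d1,29), C(d2,17), F(d1,14), B(d2,13)
E→slot 2; A→slot 1; D skipped; C skipped; F skipped; B skipped.
Profit = 32 + 50 = 82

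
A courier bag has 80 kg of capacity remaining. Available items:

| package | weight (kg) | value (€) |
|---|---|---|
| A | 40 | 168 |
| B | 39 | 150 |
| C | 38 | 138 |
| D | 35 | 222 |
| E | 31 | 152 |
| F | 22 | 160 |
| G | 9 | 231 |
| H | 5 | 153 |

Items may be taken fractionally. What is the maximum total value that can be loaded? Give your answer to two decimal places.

Greedy by value/weight ratio, highest first.
Ratios (sorted): H 30.60, G 25.67, F 7.27, D 6.34, E 4.90, A 4.20, B 3.85, C 3.63
take H (5 @ 153); take G (9 @ 231); take F (22 @ 160); take D (35 @ 222); take 9/31 of E → 44.13. Capacity used 80/80.
Total value = 810.13

810.13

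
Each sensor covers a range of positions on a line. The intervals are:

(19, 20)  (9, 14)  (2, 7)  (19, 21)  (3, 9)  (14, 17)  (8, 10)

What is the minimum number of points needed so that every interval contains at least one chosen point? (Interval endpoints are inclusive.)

Sort by right endpoint; whenever an interval is uncovered, place a point at its right end.
By right end: [2,7]  [3,9]  [8,10]  [9,14]  [14,17]  [19,20]  [19,21]
[2,7] uncovered → point at 7; [8,10] uncovered → point at 10; [14,17] uncovered → point at 17; [19,20] uncovered → point at 20.
Points: 7, 10, 17, 20 (4 total).

4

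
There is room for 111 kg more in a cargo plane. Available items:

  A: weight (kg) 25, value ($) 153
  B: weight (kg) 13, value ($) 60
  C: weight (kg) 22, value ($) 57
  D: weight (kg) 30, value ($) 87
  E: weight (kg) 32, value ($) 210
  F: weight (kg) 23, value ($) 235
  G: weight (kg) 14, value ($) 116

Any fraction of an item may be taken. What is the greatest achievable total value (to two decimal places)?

785.60

Sort by value per unit weight and fill in that order.
Order: F (235/23=10.22) > G (116/14=8.29) > E (210/32=6.56) > A (153/25=6.12) > B (60/13=4.62) > D (87/30=2.90) > C (57/22=2.59)
Fill: take F (23 @ 235) → take G (14 @ 116) → take E (32 @ 210) → take A (25 @ 153) → take B (13 @ 60) → take 4/30 of D → 11.60; 111/111 used.
Total value = 785.60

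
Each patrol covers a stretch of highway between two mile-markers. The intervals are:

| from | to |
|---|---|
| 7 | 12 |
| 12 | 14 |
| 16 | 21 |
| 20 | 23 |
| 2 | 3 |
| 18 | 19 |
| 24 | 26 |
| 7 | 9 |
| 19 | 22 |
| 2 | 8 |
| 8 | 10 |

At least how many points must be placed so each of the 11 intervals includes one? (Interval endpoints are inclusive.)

Sort by right endpoint; whenever an interval is uncovered, place a point at its right end.
Sorted: [2,3] [2,8] [7,9] [8,10] [7,12] [12,14] [18,19] [16,21] [19,22] [20,23] [24,26]
{[2,3],[2,8]} hit by 3; {[7,9],[8,10],[7,12]} hit by 9; {[12,14]} hit by 14; {[18,19],[16,21],[19,22]} hit by 19; {[20,23]} hit by 23; {[24,26]} hit by 26.
Points: 3, 9, 14, 19, 23, 26 (6 total).

6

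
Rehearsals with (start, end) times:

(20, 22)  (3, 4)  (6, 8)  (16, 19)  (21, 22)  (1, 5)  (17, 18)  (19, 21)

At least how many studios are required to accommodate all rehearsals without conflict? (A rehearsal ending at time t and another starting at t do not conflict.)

Events (time:±→running): 1:+→1 3:+→2 … peak 2.

2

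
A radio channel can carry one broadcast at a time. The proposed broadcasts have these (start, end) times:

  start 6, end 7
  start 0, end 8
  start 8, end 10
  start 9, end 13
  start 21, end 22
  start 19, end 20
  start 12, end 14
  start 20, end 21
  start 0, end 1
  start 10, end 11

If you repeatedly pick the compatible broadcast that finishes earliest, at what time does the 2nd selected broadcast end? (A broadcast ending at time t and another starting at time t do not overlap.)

7

Greedy by earliest finish: after sorting by end time, pick each interval compatible with the last pick.
Sorted by end: (0,1)  (6,7)  (0,8)  (8,10)  (10,11)  (9,13)  (12,14)  (19,20)  (20,21)  (21,22)
take (0,1); take (6,7); take (8,10); take (10,11); skip (9,13); take (12,14); take (19,20); take (20,21); take (21,22).
Selected: (0,1) (6,7) (8,10) (10,11) (12,14) (19,20) (20,21) (21,22)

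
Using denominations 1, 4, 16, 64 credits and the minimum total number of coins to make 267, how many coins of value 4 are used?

2

Use the largest denomination that fits, subtract, and repeat.
267 − 4×64→11 − 2×4→3 − 3×1→0
Count of 4: 2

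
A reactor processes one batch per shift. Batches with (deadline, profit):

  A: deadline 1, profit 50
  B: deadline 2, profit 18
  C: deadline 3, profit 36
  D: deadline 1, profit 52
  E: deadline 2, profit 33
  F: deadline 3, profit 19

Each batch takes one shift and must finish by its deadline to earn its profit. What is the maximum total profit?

121

Take jobs in profit order; each goes to the latest open slot no later than its deadline.
Profit order: D=52 A=50 C=36 E=33 F=19 B=18
Assign: D→slot 1, A skipped, C→slot 3, E→slot 2, F skipped, B skipped.
Slots: [1:D] [2:E] [3:C]
Profit = 52 + 33 + 36 = 121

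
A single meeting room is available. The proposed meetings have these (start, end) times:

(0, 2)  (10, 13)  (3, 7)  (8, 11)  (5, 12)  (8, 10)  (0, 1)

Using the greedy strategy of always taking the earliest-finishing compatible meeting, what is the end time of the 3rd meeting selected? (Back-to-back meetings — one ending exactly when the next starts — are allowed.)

10

By end time: (0,1), (0,2), (3,7), (8,10), (8,11), (5,12), (10,13).
Pick (0,1); next start ≥ 1 → (3,7); next start ≥ 7 → (8,10); next start ≥ 10 → (10,13).
Selected: (0,1) (3,7) (8,10) (10,13)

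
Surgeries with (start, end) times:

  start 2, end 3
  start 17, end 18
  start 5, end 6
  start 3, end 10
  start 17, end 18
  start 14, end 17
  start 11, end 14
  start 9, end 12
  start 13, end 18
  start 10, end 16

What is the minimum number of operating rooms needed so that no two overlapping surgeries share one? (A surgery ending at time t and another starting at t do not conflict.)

3

Events (time:±→running): 2:+→1 3:-→0 3:+→1 5:+→2 6:-→1 9:+→2 10:-→1 10:+→2 11:+→3 … peak 3.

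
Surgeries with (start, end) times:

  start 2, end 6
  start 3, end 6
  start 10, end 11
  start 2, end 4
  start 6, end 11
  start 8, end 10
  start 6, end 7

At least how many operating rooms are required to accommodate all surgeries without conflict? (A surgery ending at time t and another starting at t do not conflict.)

starts: [2, 2, 3, 6, 6, 8, 10]
ends:   [4, 6, 6, 7, 10, 11, 11]
s2→1 s2→2 s3→3  — peak 3.

3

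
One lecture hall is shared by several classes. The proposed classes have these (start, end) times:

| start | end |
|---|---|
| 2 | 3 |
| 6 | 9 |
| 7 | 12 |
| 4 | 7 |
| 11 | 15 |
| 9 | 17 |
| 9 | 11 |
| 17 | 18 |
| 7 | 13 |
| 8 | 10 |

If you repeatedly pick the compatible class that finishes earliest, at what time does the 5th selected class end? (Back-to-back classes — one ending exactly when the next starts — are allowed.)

Sort by end time and greedily take each interval whose start is ≥ the last chosen end.
By end time: (2,3), (4,7), (6,9), (8,10), (9,11), (7,12), (7,13), (11,15), (9,17), (17,18).
Pick (2,3); next start ≥ 3 → (4,7); next start ≥ 7 → (8,10); next start ≥ 10 → (11,15); next start ≥ 15 → (17,18).
Selected: (2,3) (4,7) (8,10) (11,15) (17,18)

18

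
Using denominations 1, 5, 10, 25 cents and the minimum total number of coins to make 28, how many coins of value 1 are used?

3

28 − 1×25→3 − 3×1→0
Count of 1: 3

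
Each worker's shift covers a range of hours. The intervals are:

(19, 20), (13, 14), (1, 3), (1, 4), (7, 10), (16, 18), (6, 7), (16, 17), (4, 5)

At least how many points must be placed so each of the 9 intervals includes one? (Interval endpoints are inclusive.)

6

Process intervals by earliest right end; each time one isn't hit yet, stab at its right endpoint.
By right end: [1,3]  [1,4]  [4,5]  [6,7]  [7,10]  [13,14]  [16,17]  [16,18]  [19,20]
[1,3] uncovered → point at 3; [4,5] uncovered → point at 5; [6,7] uncovered → point at 7; [13,14] uncovered → point at 14; [16,17] uncovered → point at 17; [19,20] uncovered → point at 20.
Points: 3, 5, 7, 14, 17, 20 (6 total).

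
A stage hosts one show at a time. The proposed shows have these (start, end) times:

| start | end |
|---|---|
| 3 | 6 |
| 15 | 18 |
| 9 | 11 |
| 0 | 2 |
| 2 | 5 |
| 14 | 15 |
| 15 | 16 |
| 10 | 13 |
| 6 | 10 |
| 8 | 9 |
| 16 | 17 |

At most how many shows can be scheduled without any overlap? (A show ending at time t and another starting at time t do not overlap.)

7

Order by finish time; keep every interval that doesn't clash with the previous kept one.
Sorted by end: (0,2)  (2,5)  (3,6)  (8,9)  (6,10)  (9,11)  (10,13)  (14,15)  (15,16)  (16,17)  (15,18)
take (0,2); take (2,5); take (8,9); take (9,11); take (14,15); take (15,16); take (16,17); skip (15,18).
Selected 7 shows.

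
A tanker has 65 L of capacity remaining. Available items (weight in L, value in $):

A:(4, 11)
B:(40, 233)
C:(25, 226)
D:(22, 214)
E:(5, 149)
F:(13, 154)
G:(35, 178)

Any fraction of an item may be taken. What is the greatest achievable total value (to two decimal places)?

743.00

Order: E (149/5=29.80) > F (154/13=11.85) > D (214/22=9.73) > C (226/25=9.04) > B (233/40=5.83) > G (178/35=5.09) > A (11/4=2.75)
Fill: take E (5 @ 149) → take F (13 @ 154) → take D (22 @ 214) → take C (25 @ 226); 65/65 used.
Total value = 743.00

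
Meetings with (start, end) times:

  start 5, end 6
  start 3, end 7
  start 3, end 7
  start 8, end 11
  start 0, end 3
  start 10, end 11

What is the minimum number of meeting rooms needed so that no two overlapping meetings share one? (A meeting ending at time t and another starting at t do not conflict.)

Events (time:±→running): 0:+→1 3:-→0 3:+→1 3:+→2 5:+→3 … peak 3.

3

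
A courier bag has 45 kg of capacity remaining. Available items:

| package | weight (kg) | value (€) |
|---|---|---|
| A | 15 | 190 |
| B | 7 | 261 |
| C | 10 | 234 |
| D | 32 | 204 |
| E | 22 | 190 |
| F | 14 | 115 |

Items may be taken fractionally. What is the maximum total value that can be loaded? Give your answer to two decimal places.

Sort by value per unit weight and fill in that order.
Order: B (261/7=37.29) > C (234/10=23.40) > A (190/15=12.67) > E (190/22=8.64) > F (115/14=8.21) > D (204/32=6.38)
Fill: take B (7 @ 261) → take C (10 @ 234) → take A (15 @ 190) → take 13/22 of E → 112.27; 45/45 used.
Total value = 797.27

797.27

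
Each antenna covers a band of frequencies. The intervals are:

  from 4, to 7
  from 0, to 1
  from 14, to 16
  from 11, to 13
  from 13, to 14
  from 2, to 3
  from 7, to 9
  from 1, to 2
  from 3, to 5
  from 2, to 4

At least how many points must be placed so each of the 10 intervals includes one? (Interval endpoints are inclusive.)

5

Process intervals by earliest right end; each time one isn't hit yet, stab at its right endpoint.
Sorted: [0,1] [1,2] [2,3] [2,4] [3,5] [4,7] [7,9] [11,13] [13,14] [14,16]
{[0,1],[1,2]} hit by 1; {[2,3],[2,4],[3,5]} hit by 3; {[4,7],[7,9]} hit by 7; {[11,13],[13,14]} hit by 13; {[14,16]} hit by 16.
Points: 1, 3, 7, 13, 16 (5 total).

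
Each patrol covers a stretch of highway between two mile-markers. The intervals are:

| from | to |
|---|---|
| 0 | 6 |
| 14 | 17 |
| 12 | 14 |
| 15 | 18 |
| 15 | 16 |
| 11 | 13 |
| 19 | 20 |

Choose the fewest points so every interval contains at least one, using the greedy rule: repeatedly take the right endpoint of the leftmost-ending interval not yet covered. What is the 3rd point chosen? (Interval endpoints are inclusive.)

16

By right end: [0,6]  [11,13]  [12,14]  [15,16]  [14,17]  [15,18]  [19,20]
[0,6] uncovered → point at 6; [11,13] uncovered → point at 13; [15,16] uncovered → point at 16; [19,20] uncovered → point at 20.
Points: 6, 13, 16, 20 (4 total).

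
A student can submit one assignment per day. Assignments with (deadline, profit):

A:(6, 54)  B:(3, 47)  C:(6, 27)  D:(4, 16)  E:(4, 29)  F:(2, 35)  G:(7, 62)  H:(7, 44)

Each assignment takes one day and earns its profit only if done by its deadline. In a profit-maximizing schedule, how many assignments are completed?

7

Sort by profit descending; place each in the latest free slot ≤ its deadline.
By profit: G(d7,62), A(d6,54), B(d3,47), H(d7,44), F(d2,35), E(d4,29), C(d6,27), D(d4,16)
G→slot 7; A→slot 6; B→slot 3; H→slot 5; F→slot 2; E→slot 4; C→slot 1; D skipped.
7 of 8 scheduled.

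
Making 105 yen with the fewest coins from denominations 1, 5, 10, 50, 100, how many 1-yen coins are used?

0

105 − 1×100→5 − 1×5→0
Count of 1: 0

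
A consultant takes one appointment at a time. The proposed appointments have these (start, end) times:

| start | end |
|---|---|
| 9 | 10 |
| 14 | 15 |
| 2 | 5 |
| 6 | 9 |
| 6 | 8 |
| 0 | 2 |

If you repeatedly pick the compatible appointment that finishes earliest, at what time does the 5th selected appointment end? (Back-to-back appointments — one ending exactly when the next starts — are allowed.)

Sort by end time and greedily take each interval whose start is ≥ the last chosen end.
Sorted by end: (0,2)  (2,5)  (6,8)  (6,9)  (9,10)  (14,15)
take (0,2); take (2,5); take (6,8); skip (6,9); take (9,10); take (14,15).
Selected: (0,2) (2,5) (6,8) (9,10) (14,15)

15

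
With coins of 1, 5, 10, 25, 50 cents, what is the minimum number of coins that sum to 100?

2

100 = 2×50
Total coins = 2 = 2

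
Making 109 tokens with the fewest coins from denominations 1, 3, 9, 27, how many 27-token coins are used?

4

Greedy: take as many of the largest coin as possible, then repeat with the remainder.
109 = 4×27 + 1×1
Count of 27: 4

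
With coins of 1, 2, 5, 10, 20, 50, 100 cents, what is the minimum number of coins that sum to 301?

Greedy: take as many of the largest coin as possible, then repeat with the remainder.
301 − 3×100→1 − 1×1→0
Total coins = 3 + 1 = 4

4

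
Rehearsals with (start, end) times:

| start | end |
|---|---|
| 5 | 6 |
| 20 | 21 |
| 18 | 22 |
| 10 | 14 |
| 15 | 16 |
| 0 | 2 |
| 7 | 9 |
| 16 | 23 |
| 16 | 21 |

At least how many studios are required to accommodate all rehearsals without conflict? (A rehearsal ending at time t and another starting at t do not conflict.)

The answer is the maximum number of intervals overlapping at any instant.
starts: [0, 5, 7, 10, 15, 16, 16, 18, 20]
ends:   [2, 6, 9, 14, 16, 21, 21, 22, 23]
s0→1 e2→0 s5→1 e6→0 s7→1 e9→0 s10→1 e14→0 s15→1 e16→0 s16→1 s16→2 s18→3 s20→4  — peak 4.

4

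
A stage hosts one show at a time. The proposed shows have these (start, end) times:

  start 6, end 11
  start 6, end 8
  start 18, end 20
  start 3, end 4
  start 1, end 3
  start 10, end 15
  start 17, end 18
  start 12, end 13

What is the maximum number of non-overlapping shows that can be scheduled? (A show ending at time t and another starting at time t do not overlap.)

6

Sort by end time and greedily take each interval whose start is ≥ the last chosen end.
By end time: (1,3), (3,4), (6,8), (6,11), (12,13), (10,15), (17,18), (18,20).
Pick (1,3); next start ≥ 3 → (3,4); next start ≥ 4 → (6,8); next start ≥ 8 → (12,13); next start ≥ 13 → (17,18); next start ≥ 18 → (18,20).
Selected 6 shows.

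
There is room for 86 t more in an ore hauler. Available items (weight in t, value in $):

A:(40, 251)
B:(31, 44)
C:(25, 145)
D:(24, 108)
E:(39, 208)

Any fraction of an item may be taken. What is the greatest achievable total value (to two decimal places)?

508.00

Order: A (251/40=6.28) > C (145/25=5.80) > E (208/39=5.33) > D (108/24=4.50) > B (44/31=1.42)
Fill: take A (40 @ 251) → take C (25 @ 145) → take 21/39 of E → 112.00; 86/86 used.
Total value = 508.00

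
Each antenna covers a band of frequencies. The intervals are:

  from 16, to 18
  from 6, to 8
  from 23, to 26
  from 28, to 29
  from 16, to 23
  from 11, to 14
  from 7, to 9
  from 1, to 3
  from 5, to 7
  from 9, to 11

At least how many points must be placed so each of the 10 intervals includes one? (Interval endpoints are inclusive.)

6

Process intervals by earliest right end; each time one isn't hit yet, stab at its right endpoint.
Sorted: [1,3] [5,7] [6,8] [7,9] [9,11] [11,14] [16,18] [16,23] [23,26] [28,29]
{[1,3]} hit by 3; {[5,7],[6,8],[7,9]} hit by 7; {[9,11],[11,14]} hit by 11; {[16,18],[16,23]} hit by 18; {[23,26]} hit by 26; {[28,29]} hit by 29.
Points: 3, 7, 11, 18, 26, 29 (6 total).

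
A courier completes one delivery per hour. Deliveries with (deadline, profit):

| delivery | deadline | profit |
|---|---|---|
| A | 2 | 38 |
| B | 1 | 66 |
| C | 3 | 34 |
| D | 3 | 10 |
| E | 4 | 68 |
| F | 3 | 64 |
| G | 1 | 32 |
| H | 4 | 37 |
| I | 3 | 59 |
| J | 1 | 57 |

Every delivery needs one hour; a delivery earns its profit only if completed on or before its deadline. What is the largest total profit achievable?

Take jobs in profit order; each goes to the latest open slot no later than its deadline.
By profit: E(d4,68), B(d1,66), F(d3,64), I(d3,59), J(d1,57), A(d2,38), H(d4,37), C(d3,34), G(d1,32), D(d3,10)
E→slot 4; B→slot 1; F→slot 3; I→slot 2; J skipped; A skipped; H skipped; C skipped; G skipped; D skipped.
Profit = 66 + 59 + 64 + 68 = 257

257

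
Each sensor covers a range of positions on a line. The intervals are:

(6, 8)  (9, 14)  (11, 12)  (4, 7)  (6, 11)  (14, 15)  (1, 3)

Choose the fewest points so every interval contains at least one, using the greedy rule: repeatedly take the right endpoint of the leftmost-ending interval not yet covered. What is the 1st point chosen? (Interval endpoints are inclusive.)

3

Sorted: [1,3] [4,7] [6,8] [6,11] [11,12] [9,14] [14,15]
{[1,3]} hit by 3; {[4,7],[6,8],[6,11]} hit by 7; {[11,12],[9,14]} hit by 12; {[14,15]} hit by 15.
Points: 3, 7, 12, 15 (4 total).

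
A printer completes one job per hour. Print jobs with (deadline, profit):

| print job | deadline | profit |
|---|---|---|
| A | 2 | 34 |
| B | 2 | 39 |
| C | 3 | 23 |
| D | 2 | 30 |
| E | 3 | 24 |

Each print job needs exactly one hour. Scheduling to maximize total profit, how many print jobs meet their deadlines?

3

Sort by profit descending; place each in the latest free slot ≤ its deadline.
Profit order: B=39 A=34 D=30 E=24 C=23
Assign: B→slot 2, A→slot 1, D skipped, E→slot 3, C skipped.
Slots: [1:A] [2:B] [3:E]
3 of 5 scheduled.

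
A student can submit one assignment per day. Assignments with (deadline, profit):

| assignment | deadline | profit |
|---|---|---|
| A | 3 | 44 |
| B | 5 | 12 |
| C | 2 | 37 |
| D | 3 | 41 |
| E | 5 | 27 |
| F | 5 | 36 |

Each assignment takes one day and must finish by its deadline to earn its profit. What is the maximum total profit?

Take jobs in profit order; each goes to the latest open slot no later than its deadline.
By profit: A(d3,44), D(d3,41), C(d2,37), F(d5,36), E(d5,27), B(d5,12)
A→slot 3; D→slot 2; C→slot 1; F→slot 5; E→slot 4; B skipped.
Profit = 37 + 41 + 44 + 27 + 36 = 185

185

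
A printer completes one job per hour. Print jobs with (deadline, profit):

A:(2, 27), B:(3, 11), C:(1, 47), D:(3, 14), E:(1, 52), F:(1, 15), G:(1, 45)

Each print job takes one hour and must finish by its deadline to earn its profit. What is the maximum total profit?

By profit: E(d1,52), C(d1,47), G(d1,45), A(d2,27), F(d1,15), D(d3,14), B(d3,11)
E→slot 1; C skipped; G skipped; A→slot 2; F skipped; D→slot 3; B skipped.
Profit = 52 + 27 + 14 = 93

93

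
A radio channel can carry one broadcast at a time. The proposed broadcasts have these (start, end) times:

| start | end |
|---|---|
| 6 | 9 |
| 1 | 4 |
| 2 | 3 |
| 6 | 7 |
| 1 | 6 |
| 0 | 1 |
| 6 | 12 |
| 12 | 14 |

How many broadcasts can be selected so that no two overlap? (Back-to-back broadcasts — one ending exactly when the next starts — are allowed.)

Greedy by earliest finish: after sorting by end time, pick each interval compatible with the last pick.
By end time: (0,1), (2,3), (1,4), (1,6), (6,7), (6,9), (6,12), (12,14).
Pick (0,1); next start ≥ 1 → (2,3); next start ≥ 3 → (6,7); next start ≥ 7 → (12,14).
Selected 4 broadcasts.

4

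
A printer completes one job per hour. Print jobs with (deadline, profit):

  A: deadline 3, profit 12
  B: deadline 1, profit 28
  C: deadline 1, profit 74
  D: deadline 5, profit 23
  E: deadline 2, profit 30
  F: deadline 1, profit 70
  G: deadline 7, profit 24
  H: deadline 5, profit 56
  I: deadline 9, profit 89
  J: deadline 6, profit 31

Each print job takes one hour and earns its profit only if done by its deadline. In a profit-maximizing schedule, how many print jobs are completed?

8

Profit order: I=89 C=74 F=70 H=56 J=31 E=30 B=28 G=24 D=23 A=12
Assign: I→slot 9, C→slot 1, F skipped, H→slot 5, J→slot 6, E→slot 2, B skipped, G→slot 7, D→slot 4, A→slot 3.
Slots: [1:C] [2:E] [3:A] [4:D] [5:H] [6:J] [7:G] [9:I]
8 of 10 scheduled.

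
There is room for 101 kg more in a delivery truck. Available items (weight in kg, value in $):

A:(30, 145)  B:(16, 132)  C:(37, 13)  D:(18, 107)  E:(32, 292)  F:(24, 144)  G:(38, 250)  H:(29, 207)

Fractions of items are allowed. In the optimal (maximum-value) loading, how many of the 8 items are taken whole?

3

Greedy by value/weight ratio, highest first.
Ratios (sorted): E 9.12, B 8.25, H 7.14, G 6.58, F 6.00, D 5.94, A 4.83, C 0.35
take E (32 @ 292); take B (16 @ 132); take H (29 @ 207); take 24/38 of G → 157.89. Capacity used 101/101.
3 item(s) taken whole; one partial (take 24/38 of G).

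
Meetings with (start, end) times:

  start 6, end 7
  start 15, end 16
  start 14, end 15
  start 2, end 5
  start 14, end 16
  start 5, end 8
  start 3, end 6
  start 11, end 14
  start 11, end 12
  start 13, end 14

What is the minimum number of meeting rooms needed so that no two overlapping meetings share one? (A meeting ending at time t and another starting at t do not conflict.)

Count concurrent intervals with a sweep; the peak is the room count.
Events (time:±→running): 2:+→1 3:+→2 … peak 2.

2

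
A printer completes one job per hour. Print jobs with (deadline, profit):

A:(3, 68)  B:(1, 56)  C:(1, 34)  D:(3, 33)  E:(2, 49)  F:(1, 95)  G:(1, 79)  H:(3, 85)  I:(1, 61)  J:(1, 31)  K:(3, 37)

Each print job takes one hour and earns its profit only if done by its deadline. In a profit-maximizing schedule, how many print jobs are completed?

3

Sort by profit descending; place each in the latest free slot ≤ its deadline.
By profit: F(d1,95), H(d3,85), G(d1,79), A(d3,68), I(d1,61), B(d1,56), E(d2,49), K(d3,37), C(d1,34), D(d3,33), J(d1,31)
F→slot 1; H→slot 3; G skipped; A→slot 2; I skipped; B skipped; E skipped; K skipped; C skipped; D skipped; J skipped.
3 of 11 scheduled.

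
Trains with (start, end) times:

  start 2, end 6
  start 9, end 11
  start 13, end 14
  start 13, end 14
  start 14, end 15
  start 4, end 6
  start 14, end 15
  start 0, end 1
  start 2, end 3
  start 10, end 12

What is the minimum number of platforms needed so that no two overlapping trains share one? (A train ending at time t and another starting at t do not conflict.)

Events (time:±→running): 0:+→1 1:-→0 2:+→1 2:+→2 … peak 2.

2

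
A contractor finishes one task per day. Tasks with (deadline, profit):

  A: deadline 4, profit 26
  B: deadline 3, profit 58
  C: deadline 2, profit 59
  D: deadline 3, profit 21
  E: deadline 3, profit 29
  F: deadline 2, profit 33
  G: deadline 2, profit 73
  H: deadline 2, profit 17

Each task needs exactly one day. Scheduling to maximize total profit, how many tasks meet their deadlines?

By profit: G(d2,73), C(d2,59), B(d3,58), F(d2,33), E(d3,29), A(d4,26), D(d3,21), H(d2,17)
G→slot 2; C→slot 1; B→slot 3; F skipped; E skipped; A→slot 4; D skipped; H skipped.
4 of 8 scheduled.

4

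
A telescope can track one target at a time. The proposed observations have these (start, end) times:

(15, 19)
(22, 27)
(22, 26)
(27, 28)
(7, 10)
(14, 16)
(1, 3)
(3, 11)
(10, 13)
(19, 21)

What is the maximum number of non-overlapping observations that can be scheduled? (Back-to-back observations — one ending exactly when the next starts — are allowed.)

Order by finish time; keep every interval that doesn't clash with the previous kept one.
By end time: (1,3), (7,10), (3,11), (10,13), (14,16), (15,19), (19,21), (22,26), (22,27), (27,28).
Pick (1,3); next start ≥ 3 → (7,10); next start ≥ 10 → (10,13); next start ≥ 13 → (14,16); next start ≥ 16 → (19,21); next start ≥ 21 → (22,26); next start ≥ 26 → (27,28).
Selected 7 observations.

7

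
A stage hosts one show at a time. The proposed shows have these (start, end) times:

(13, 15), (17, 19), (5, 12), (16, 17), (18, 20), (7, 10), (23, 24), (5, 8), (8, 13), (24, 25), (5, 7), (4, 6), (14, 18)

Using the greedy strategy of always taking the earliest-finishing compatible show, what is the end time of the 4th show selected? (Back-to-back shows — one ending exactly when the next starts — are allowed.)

Greedy by earliest finish: after sorting by end time, pick each interval compatible with the last pick.
Sorted by end: (4,6)  (5,7)  (5,8)  (7,10)  (5,12)  (8,13)  (13,15)  (16,17)  (14,18)  (17,19)  (18,20)  (23,24)  (24,25)
take (4,6); take (7,10); skip (5,12); take (13,15); take (16,17); skip (14,18); take (17,19); take (23,24); take (24,25).
Selected: (4,6) (7,10) (13,15) (16,17) (17,19) (23,24) (24,25)

17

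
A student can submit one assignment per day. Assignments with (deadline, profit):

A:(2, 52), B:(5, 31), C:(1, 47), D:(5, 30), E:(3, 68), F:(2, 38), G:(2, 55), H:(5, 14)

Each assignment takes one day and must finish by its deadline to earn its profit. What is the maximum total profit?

By profit: E(d3,68), G(d2,55), A(d2,52), C(d1,47), F(d2,38), B(d5,31), D(d5,30), H(d5,14)
E→slot 3; G→slot 2; A→slot 1; C skipped; F skipped; B→slot 5; D→slot 4; H skipped.
Profit = 52 + 55 + 68 + 30 + 31 = 236

236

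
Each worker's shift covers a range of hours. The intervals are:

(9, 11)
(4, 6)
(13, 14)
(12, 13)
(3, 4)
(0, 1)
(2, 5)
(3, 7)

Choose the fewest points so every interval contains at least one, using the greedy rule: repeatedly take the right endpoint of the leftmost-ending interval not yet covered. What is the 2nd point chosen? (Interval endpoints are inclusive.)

Process intervals by earliest right end; each time one isn't hit yet, stab at its right endpoint.
Sorted: [0,1] [3,4] [2,5] [4,6] [3,7] [9,11] [12,13] [13,14]
{[0,1]} hit by 1; {[3,4],[2,5],[4,6],[3,7]} hit by 4; {[9,11]} hit by 11; {[12,13],[13,14]} hit by 13.
Points: 1, 4, 11, 13 (4 total).

4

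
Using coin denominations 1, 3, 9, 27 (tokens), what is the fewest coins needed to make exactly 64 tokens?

4

Greedy: take as many of the largest coin as possible, then repeat with the remainder.
64 = 2×27 + 1×9 + 1×1
Total coins = 2 + 1 + 1 = 4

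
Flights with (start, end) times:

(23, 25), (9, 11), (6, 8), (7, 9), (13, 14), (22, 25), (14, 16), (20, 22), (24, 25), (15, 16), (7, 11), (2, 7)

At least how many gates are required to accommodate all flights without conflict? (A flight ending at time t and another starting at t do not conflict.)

3

The answer is the maximum number of intervals overlapping at any instant.
Events (time:±→running): 2:+→1 6:+→2 7:-→1 7:+→2 7:+→3 … peak 3.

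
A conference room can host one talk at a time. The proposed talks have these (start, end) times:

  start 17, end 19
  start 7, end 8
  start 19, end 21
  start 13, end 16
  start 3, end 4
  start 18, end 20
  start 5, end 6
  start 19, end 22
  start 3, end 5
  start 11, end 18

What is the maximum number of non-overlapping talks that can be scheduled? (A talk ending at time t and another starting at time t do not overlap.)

Sorted by end: (3,4)  (3,5)  (5,6)  (7,8)  (13,16)  (11,18)  (17,19)  (18,20)  (19,21)  (19,22)
take (3,4); take (5,6); take (7,8); take (13,16); take (17,19); take (19,21).
Selected 6 talks.

6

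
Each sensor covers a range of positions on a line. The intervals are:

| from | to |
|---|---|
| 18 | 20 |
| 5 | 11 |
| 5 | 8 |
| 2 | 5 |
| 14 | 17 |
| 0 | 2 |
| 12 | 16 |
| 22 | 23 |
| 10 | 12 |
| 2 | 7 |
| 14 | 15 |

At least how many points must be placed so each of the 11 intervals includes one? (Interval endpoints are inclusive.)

Sort by right endpoint; whenever an interval is uncovered, place a point at its right end.
Sorted: [0,2] [2,5] [2,7] [5,8] [5,11] [10,12] [14,15] [12,16] [14,17] [18,20] [22,23]
{[0,2],[2,5],[2,7]} hit by 2; {[5,8],[5,11]} hit by 8; {[10,12]} hit by 12; {[14,15],[12,16],[14,17]} hit by 15; {[18,20]} hit by 20; {[22,23]} hit by 23.
Points: 2, 8, 12, 15, 20, 23 (6 total).

6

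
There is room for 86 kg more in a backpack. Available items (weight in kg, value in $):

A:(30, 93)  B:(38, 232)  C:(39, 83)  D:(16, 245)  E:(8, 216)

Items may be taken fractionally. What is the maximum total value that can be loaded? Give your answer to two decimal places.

767.40

Order: E (216/8=27.00) > D (245/16=15.31) > B (232/38=6.11) > A (93/30=3.10) > C (83/39=2.13)
Fill: take E (8 @ 216) → take D (16 @ 245) → take B (38 @ 232) → take 24/30 of A → 74.40; 86/86 used.
Total value = 767.40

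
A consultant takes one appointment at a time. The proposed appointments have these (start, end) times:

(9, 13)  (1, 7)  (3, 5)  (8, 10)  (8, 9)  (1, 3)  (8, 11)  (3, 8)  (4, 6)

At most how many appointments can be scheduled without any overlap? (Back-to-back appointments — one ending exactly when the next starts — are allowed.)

Order by finish time; keep every interval that doesn't clash with the previous kept one.
Sorted by end: (1,3)  (3,5)  (4,6)  (1,7)  (3,8)  (8,9)  (8,10)  (8,11)  (9,13)
take (1,3); take (3,5); skip (3,8); take (8,9); take (9,13).
Selected 4 appointments.

4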